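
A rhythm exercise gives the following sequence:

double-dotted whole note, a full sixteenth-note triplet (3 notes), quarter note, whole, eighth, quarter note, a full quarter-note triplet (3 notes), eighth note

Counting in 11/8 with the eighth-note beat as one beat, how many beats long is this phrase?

33

One eighth-note beat = 2 sixteenth notes.
Each duration in sixteenth notes: double-dotted whole note = 28; a full sixteenth-note triplet (3 notes) (three triplet sixteenths span one eighth) = 2; quarter note = 4; whole = 16; eighth = 2; quarter note = 4; a full quarter-note triplet (3 notes) (three triplet quarters span one half) = 8; eighth note = 2.
Adding: 28 + 2 + 4 + 16 + 2 + 4 + 8 + 2 = 66.
66 ÷ 2 = 33 beats.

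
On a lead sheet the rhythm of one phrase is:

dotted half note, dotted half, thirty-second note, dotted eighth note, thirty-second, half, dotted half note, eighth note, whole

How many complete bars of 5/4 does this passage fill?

One bar of 5/4 = 40 thirty-second notes.
Express everything in thirty-second notes: dotted half note = 24; dotted half = 24; thirty-second note = 1; dotted eighth note = 6; thirty-second = 1; half = 16; dotted half note = 24; eighth note = 4; whole = 32.
Adding: 24 + 24 + 1 + 6 + 1 + 16 + 24 + 4 + 32 = 132.
132 ÷ 40 = 3 complete bars with 12 left over.

3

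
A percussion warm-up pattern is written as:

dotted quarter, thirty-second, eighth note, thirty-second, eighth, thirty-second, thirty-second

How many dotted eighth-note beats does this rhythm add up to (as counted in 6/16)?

One dotted eighth-note beat = 6 thirty-second notes.
Convert each value to thirty-second notes: dotted quarter = 12; thirty-second = 1; eighth note = 4; thirty-second = 1; eighth = 4; thirty-second = 1; thirty-second = 1.
Total: 12 + 1 + 4 + 1 + 4 + 1 + 1 = 24.
24 ÷ 6 = 4 beats.

4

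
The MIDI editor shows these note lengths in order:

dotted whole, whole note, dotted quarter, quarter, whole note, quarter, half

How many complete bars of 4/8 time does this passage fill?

One bar of 4/8 = 4 eighth notes.
Express everything in eighth notes: dotted whole = 12; whole note = 8; dotted quarter = 3; quarter = 2; whole note = 8; quarter = 2; half = 4.
Adding: 12 + 8 + 3 + 2 + 8 + 2 + 4 = 39.
39 ÷ 4 = 9 complete bars with 3 left over.

9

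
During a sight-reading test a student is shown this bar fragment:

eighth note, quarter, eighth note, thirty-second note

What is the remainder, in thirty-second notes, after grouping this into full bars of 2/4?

1

One bar of 2/4 = 16 thirty-second notes.
Express everything in thirty-second notes: eighth note = 4; quarter = 8; eighth note = 4; thirty-second note = 1.
Total: 4 + 8 + 4 + 1 = 17.
17 ÷ 16 = 1 complete bar with 1 thirty-second note remaining.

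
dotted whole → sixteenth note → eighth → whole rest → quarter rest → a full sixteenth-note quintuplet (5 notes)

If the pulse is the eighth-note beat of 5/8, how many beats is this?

One eighth-note beat = 2 sixteenth notes.
Convert each value to sixteenth notes: dotted whole = 24; sixteenth note = 1; eighth = 2; whole rest = 16; quarter rest = 4; a full sixteenth-note quintuplet (5 notes) (five quintuplet sixteenths span one quarter) = 4.
Adding: 24 + 1 + 2 + 16 + 4 + 4 = 51.
51 ÷ 2 = 25.5 beats.

25.5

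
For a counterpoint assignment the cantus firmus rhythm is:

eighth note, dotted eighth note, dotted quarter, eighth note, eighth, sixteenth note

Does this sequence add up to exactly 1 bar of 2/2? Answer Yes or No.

Yes

One bar of 2/2 = 16 sixteenth notes.
Each duration in sixteenth notes: eighth note = 2; dotted eighth note = 3; dotted quarter = 6; eighth note = 2; eighth = 2; sixteenth note = 1.
Altogether 2 + 3 + 6 + 2 + 2 + 1 = 16.
16 equals 16, so the answer is Yes.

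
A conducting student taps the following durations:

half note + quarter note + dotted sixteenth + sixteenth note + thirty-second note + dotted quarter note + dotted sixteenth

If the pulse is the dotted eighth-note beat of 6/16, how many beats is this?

7.5

One dotted eighth-note beat = 6 thirty-second notes.
Each duration in thirty-second notes: half note = 16; quarter note = 8; dotted sixteenth = 3; sixteenth note = 2; thirty-second note = 1; dotted quarter note = 12; dotted sixteenth = 3.
Total: 16 + 8 + 3 + 2 + 1 + 12 + 3 = 45.
45 ÷ 6 = 7.5 beats.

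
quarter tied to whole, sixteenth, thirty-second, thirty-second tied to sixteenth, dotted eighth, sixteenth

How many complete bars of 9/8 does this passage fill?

1

One bar of 9/8 = 36 thirty-second notes.
Convert each value to thirty-second notes: quarter tied to whole (quarter + whole) = 40; sixteenth = 2; thirty-second = 1; thirty-second tied to sixteenth (thirty-second + sixteenth) = 3; dotted eighth = 6; sixteenth = 2.
Sum: 40 + 2 + 1 + 3 + 6 + 2 = 54.
54 ÷ 36 = 1 complete bar with 18 left over.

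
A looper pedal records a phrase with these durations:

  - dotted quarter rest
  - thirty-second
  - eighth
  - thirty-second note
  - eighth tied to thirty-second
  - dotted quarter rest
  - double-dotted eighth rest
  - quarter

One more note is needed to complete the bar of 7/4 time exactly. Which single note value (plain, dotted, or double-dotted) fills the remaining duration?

The bar of 7/4 = 56 thirty-second notes.
Convert each value to thirty-second notes: dotted quarter rest = 12; thirty-second = 1; eighth = 4; thirty-second note = 1; eighth tied to thirty-second (eighth + thirty-second) = 5; dotted quarter rest = 12; double-dotted eighth rest = 7; quarter = 8.
Altogether 12 + 1 + 4 + 1 + 5 + 12 + 7 + 8 = 50.
Remaining: 56 − 50 = 6 thirty-second notes, which is a dotted eighth note.

dotted eighth note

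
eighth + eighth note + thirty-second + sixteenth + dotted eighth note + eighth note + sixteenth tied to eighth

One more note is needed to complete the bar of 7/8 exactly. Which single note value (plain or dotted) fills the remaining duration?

thirty-second note

The bar of 7/8 = 28 thirty-second notes.
In thirty-second notes: eighth = 4; eighth note = 4; thirty-second = 1; sixteenth = 2; dotted eighth note = 6; eighth note = 4; sixteenth tied to eighth (sixteenth + eighth) = 6.
Total: 4 + 4 + 1 + 2 + 6 + 4 + 6 = 27.
Remaining: 28 − 27 = 1 thirty-second note, which is a thirty-second note.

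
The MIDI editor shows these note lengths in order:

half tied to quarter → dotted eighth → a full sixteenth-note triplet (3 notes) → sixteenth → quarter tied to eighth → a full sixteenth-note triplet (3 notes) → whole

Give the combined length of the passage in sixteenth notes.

Working in sixteenth notes: half tied to quarter (half + quarter) = 12; dotted eighth = 3; a full sixteenth-note triplet (3 notes) (three triplet sixteenths span one eighth) = 2; sixteenth = 1; quarter tied to eighth (quarter + eighth) = 6; a full sixteenth-note triplet (3 notes) (three triplet sixteenths span one eighth) = 2; whole = 16.
Adding: 12 + 3 + 2 + 1 + 6 + 2 + 16 = 42 sixteenth notes.

42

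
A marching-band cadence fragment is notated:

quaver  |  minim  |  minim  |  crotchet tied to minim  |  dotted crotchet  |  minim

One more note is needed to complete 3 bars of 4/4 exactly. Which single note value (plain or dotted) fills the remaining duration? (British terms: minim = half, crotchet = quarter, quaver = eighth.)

3 bars of 4/4 = 24 eighth notes.
Express everything in eighth notes: quaver = 1; minim = 4; minim = 4; crotchet tied to minim (crotchet + minim) = 6; dotted crotchet = 3; minim = 4.
Adding: 1 + 4 + 4 + 6 + 3 + 4 = 22.
Remaining: 24 − 22 = 2 eighth notes, which is a quarter note.

quarter note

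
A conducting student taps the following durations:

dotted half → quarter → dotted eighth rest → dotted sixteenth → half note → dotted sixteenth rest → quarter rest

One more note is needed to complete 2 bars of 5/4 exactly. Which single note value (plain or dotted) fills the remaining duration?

dotted quarter note

2 bars of 5/4 = 80 thirty-second notes.
Working in thirty-second notes: dotted half = 24; quarter = 8; dotted eighth rest = 6; dotted sixteenth = 3; half note = 16; dotted sixteenth rest = 3; quarter rest = 8.
Adding: 24 + 8 + 6 + 3 + 16 + 3 + 8 = 68.
Remaining: 80 − 68 = 12 thirty-second notes, which is a dotted quarter note.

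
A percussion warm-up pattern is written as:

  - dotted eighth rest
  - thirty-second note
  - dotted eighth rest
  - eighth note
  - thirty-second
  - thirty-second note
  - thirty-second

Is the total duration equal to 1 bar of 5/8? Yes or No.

Yes

One bar of 5/8 = 20 thirty-second notes.
Convert each value to thirty-second notes: dotted eighth rest = 6; thirty-second note = 1; dotted eighth rest = 6; eighth note = 4; thirty-second = 1; thirty-second note = 1; thirty-second = 1.
Sum: 6 + 1 + 6 + 4 + 1 + 1 + 1 = 20.
20 equals 20, so the answer is Yes.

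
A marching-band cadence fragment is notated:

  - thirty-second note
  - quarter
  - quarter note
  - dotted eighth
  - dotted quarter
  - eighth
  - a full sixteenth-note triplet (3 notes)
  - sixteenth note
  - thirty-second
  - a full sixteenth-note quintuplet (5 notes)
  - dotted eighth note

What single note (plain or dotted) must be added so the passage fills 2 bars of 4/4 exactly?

eighth note

2 bars of 4/4 = 64 thirty-second notes.
Express everything in thirty-second notes: thirty-second note = 1; quarter = 8; quarter note = 8; dotted eighth = 6; dotted quarter = 12; eighth = 4; a full sixteenth-note triplet (3 notes) (three triplet sixteenths span one eighth) = 4; sixteenth note = 2; thirty-second = 1; a full sixteenth-note quintuplet (5 notes) (five quintuplet sixteenths span one quarter) = 8; dotted eighth note = 6.
Altogether 1 + 8 + 8 + 6 + 12 + 4 + 4 + 2 + 1 + 8 + 6 = 60.
Remaining: 64 − 60 = 4 thirty-second notes, which is a eighth note.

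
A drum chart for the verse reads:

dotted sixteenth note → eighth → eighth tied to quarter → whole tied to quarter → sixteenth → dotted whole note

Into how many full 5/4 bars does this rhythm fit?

One bar of 5/4 = 40 thirty-second notes.
Working in thirty-second notes: dotted sixteenth note = 3; eighth = 4; eighth tied to quarter (eighth + quarter) = 12; whole tied to quarter (whole + quarter) = 40; sixteenth = 2; dotted whole note = 48.
Sum: 3 + 4 + 12 + 40 + 2 + 48 = 109.
109 ÷ 40 = 2 complete bars with 29 left over.

2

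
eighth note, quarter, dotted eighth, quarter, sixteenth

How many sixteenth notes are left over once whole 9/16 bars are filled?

5

One bar of 9/16 = 9 sixteenth notes.
In sixteenth notes: eighth note = 2; quarter = 4; dotted eighth = 3; quarter = 4; sixteenth = 1.
Total: 2 + 4 + 3 + 4 + 1 = 14.
14 ÷ 9 = 1 complete bar with 5 sixteenth notes remaining.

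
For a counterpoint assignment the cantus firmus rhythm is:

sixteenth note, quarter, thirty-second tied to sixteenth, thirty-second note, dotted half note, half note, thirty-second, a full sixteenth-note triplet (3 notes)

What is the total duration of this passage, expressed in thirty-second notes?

Convert each value to thirty-second notes: sixteenth note = 2; quarter = 8; thirty-second tied to sixteenth (thirty-second + sixteenth) = 3; thirty-second note = 1; dotted half note = 24; half note = 16; thirty-second = 1; a full sixteenth-note triplet (3 notes) (three triplet sixteenths span one eighth) = 4.
Adding: 2 + 8 + 3 + 1 + 24 + 16 + 1 + 4 = 59 thirty-second notes.

59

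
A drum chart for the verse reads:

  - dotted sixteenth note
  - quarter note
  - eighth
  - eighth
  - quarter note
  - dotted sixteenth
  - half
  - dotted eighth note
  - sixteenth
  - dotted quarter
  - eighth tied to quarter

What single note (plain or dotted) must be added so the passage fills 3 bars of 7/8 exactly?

dotted eighth note

3 bars of 7/8 = 84 thirty-second notes.
Express everything in thirty-second notes: dotted sixteenth note = 3; quarter note = 8; eighth = 4; eighth = 4; quarter note = 8; dotted sixteenth = 3; half = 16; dotted eighth note = 6; sixteenth = 2; dotted quarter = 12; eighth tied to quarter (eighth + quarter) = 12.
Total: 3 + 8 + 4 + 4 + 8 + 3 + 16 + 6 + 2 + 12 + 12 = 78.
Remaining: 84 − 78 = 6 thirty-second notes, which is a dotted eighth note.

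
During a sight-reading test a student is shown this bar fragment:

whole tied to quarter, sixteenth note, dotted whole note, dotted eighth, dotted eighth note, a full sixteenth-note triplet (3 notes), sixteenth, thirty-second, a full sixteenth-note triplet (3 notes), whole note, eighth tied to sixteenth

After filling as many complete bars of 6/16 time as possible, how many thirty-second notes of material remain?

One bar of 6/16 = 12 thirty-second notes.
Each duration in thirty-second notes: whole tied to quarter (whole + quarter) = 40; sixteenth note = 2; dotted whole note = 48; dotted eighth = 6; dotted eighth note = 6; a full sixteenth-note triplet (3 notes) (three triplet sixteenths span one eighth) = 4; sixteenth = 2; thirty-second = 1; a full sixteenth-note triplet (3 notes) (three triplet sixteenths span one eighth) = 4; whole note = 32; eighth tied to sixteenth (eighth + sixteenth) = 6.
Sum: 40 + 2 + 48 + 6 + 6 + 4 + 2 + 1 + 4 + 32 + 6 = 151.
151 ÷ 12 = 12 complete bars with 7 thirty-second notes remaining.

7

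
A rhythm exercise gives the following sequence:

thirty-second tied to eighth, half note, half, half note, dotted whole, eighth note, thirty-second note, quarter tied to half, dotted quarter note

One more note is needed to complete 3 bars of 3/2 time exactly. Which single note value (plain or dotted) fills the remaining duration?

sixteenth note

3 bars of 3/2 = 144 thirty-second notes.
Working in thirty-second notes: thirty-second tied to eighth (thirty-second + eighth) = 5; half note = 16; half = 16; half note = 16; dotted whole = 48; eighth note = 4; thirty-second note = 1; quarter tied to half (quarter + half) = 24; dotted quarter note = 12.
Altogether 5 + 16 + 16 + 16 + 48 + 4 + 1 + 24 + 12 = 142.
Remaining: 144 − 142 = 2 thirty-second notes, which is a sixteenth note.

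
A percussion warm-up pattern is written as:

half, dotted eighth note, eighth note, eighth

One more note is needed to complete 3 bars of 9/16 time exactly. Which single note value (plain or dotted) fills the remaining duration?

dotted half note

3 bars of 9/16 = 27 sixteenth notes.
Each duration in sixteenth notes: half = 8; dotted eighth note = 3; eighth note = 2; eighth = 2.
Total: 8 + 3 + 2 + 2 = 15.
Remaining: 27 − 15 = 12 sixteenth notes, which is a dotted half note.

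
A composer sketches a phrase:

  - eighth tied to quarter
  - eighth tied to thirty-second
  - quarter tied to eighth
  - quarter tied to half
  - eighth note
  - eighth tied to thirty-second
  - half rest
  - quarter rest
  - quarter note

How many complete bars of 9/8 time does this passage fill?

2

One bar of 9/8 = 36 thirty-second notes.
Express everything in thirty-second notes: eighth tied to quarter (eighth + quarter) = 12; eighth tied to thirty-second (eighth + thirty-second) = 5; quarter tied to eighth (quarter + eighth) = 12; quarter tied to half (quarter + half) = 24; eighth note = 4; eighth tied to thirty-second (eighth + thirty-second) = 5; half rest = 16; quarter rest = 8; quarter note = 8.
Adding: 12 + 5 + 12 + 24 + 4 + 5 + 16 + 8 + 8 = 94.
94 ÷ 36 = 2 complete bars with 22 left over.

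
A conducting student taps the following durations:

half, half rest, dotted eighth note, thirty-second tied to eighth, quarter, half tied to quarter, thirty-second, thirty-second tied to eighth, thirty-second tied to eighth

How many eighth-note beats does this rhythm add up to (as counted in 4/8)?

21.5

One eighth-note beat = 4 thirty-second notes.
Convert each value to thirty-second notes: half = 16; half rest = 16; dotted eighth note = 6; thirty-second tied to eighth (thirty-second + eighth) = 5; quarter = 8; half tied to quarter (half + quarter) = 24; thirty-second = 1; thirty-second tied to eighth (thirty-second + eighth) = 5; thirty-second tied to eighth (thirty-second + eighth) = 5.
Adding: 16 + 16 + 6 + 5 + 8 + 24 + 1 + 5 + 5 = 86.
86 ÷ 4 = 21.5 beats.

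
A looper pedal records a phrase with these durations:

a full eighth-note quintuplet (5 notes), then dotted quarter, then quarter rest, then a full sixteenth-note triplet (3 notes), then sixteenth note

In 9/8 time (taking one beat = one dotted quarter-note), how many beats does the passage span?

3.5

One dotted quarter-note beat = 6 sixteenth notes.
In sixteenth notes: a full eighth-note quintuplet (5 notes) (five quintuplet eighths span one half) = 8; dotted quarter = 6; quarter rest = 4; a full sixteenth-note triplet (3 notes) (three triplet sixteenths span one eighth) = 2; sixteenth note = 1.
Adding: 8 + 6 + 4 + 2 + 1 = 21.
21 ÷ 6 = 3.5 beats.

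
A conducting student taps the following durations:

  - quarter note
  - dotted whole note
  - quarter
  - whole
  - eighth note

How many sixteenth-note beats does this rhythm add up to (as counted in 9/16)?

One sixteenth-note beat = 2 thirty-second notes.
Working in thirty-second notes: quarter note = 8; dotted whole note = 48; quarter = 8; whole = 32; eighth note = 4.
Sum: 8 + 48 + 8 + 32 + 4 = 100.
100 ÷ 2 = 50 beats.

50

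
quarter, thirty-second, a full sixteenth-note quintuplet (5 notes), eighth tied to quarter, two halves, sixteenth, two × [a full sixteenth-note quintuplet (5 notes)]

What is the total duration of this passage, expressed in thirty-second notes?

Working in thirty-second notes: quarter = 8; thirty-second = 1; a full sixteenth-note quintuplet (5 notes) (five quintuplet sixteenths span one quarter) = 8; eighth tied to quarter (eighth + quarter) = 12; half = 16; half = 16; sixteenth = 2; a full sixteenth-note quintuplet (5 notes) (five quintuplet sixteenths span one quarter) = 8; a full sixteenth-note quintuplet (5 notes) (five quintuplet sixteenths span one quarter) = 8.
Sum: 8 + 1 + 8 + 12 + 16 + 16 + 2 + 8 + 8 = 79 thirty-second notes.

79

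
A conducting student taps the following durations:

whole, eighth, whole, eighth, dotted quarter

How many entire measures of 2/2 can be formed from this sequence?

2

One bar of 2/2 = 8 eighth notes.
In eighth notes: whole = 8; eighth = 1; whole = 8; eighth = 1; dotted quarter = 3.
Altogether 8 + 1 + 8 + 1 + 3 = 21.
21 ÷ 8 = 2 complete bars with 5 left over.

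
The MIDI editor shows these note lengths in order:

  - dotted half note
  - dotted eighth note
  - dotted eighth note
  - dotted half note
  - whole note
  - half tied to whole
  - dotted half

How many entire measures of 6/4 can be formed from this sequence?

One bar of 6/4 = 24 sixteenth notes.
In sixteenth notes: dotted half note = 12; dotted eighth note = 3; dotted eighth note = 3; dotted half note = 12; whole note = 16; half tied to whole (half + whole) = 24; dotted half = 12.
Sum: 12 + 3 + 3 + 12 + 16 + 24 + 12 = 82.
82 ÷ 24 = 3 complete bars with 10 left over.

3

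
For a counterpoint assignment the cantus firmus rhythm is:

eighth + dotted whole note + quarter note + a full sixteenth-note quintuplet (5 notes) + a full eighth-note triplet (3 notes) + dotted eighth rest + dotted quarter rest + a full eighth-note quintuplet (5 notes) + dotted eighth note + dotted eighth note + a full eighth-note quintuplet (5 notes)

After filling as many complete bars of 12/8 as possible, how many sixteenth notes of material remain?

21

One bar of 12/8 = 24 sixteenth notes.
Each duration in sixteenth notes: eighth = 2; dotted whole note = 24; quarter note = 4; a full sixteenth-note quintuplet (5 notes) (five quintuplet sixteenths span one quarter) = 4; a full eighth-note triplet (3 notes) (three triplet eighths span one quarter) = 4; dotted eighth rest = 3; dotted quarter rest = 6; a full eighth-note quintuplet (5 notes) (five quintuplet eighths span one half) = 8; dotted eighth note = 3; dotted eighth note = 3; a full eighth-note quintuplet (5 notes) (five quintuplet eighths span one half) = 8.
Sum: 2 + 24 + 4 + 4 + 4 + 3 + 6 + 8 + 3 + 3 + 8 = 69.
69 ÷ 24 = 2 complete bars with 21 sixteenth notes remaining.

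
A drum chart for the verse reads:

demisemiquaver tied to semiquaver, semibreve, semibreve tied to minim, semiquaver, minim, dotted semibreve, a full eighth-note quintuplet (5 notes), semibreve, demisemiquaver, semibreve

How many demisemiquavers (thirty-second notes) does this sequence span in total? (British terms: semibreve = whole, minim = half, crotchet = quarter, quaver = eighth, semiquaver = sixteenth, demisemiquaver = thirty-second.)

230

Express everything in thirty-second notes: demisemiquaver tied to semiquaver (demisemiquaver + semiquaver) = 3; semibreve = 32; semibreve tied to minim (semibreve + minim) = 48; semiquaver = 2; minim = 16; dotted semibreve = 48; a full eighth-note quintuplet (5 notes) (five quintuplet eighths span one half) = 16; semibreve = 32; demisemiquaver = 1; semibreve = 32.
Total: 3 + 32 + 48 + 2 + 16 + 48 + 16 + 32 + 1 + 32 = 230 thirty-second notes.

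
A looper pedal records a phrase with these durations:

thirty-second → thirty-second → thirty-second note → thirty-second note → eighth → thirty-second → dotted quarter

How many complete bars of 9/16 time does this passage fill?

One bar of 9/16 = 18 thirty-second notes.
In thirty-second notes: thirty-second = 1; thirty-second = 1; thirty-second note = 1; thirty-second note = 1; eighth = 4; thirty-second = 1; dotted quarter = 12.
Adding: 1 + 1 + 1 + 1 + 4 + 1 + 12 = 21.
21 ÷ 18 = 1 complete bar with 3 left over.

1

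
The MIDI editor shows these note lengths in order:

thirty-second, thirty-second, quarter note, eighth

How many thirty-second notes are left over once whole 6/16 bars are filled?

2

One bar of 6/16 = 12 thirty-second notes.
Each duration in thirty-second notes: thirty-second = 1; thirty-second = 1; quarter note = 8; eighth = 4.
Altogether 1 + 1 + 8 + 4 = 14.
14 ÷ 12 = 1 complete bar with 2 thirty-second notes remaining.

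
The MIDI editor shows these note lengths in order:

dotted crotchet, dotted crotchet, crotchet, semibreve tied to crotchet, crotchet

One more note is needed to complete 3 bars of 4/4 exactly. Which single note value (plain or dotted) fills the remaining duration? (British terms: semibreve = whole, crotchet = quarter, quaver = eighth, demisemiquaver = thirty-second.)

3 bars of 4/4 = 24 eighth notes.
In eighth notes: dotted crotchet = 3; dotted crotchet = 3; crotchet = 2; semibreve tied to crotchet (semibreve + crotchet) = 10; crotchet = 2.
Total: 3 + 3 + 2 + 10 + 2 = 20.
Remaining: 24 − 20 = 4 eighth notes, which is a half note.

half note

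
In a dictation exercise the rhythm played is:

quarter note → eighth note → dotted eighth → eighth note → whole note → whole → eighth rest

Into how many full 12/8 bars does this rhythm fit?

1

One bar of 12/8 = 24 sixteenth notes.
Convert each value to sixteenth notes: quarter note = 4; eighth note = 2; dotted eighth = 3; eighth note = 2; whole note = 16; whole = 16; eighth rest = 2.
Sum: 4 + 2 + 3 + 2 + 16 + 16 + 2 = 45.
45 ÷ 24 = 1 complete bar with 21 left over.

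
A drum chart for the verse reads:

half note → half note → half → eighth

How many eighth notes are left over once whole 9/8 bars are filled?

4

One bar of 9/8 = 9 eighth notes.
Working in eighth notes: half note = 4; half note = 4; half = 4; eighth = 1.
Adding: 4 + 4 + 4 + 1 = 13.
13 ÷ 9 = 1 complete bar with 4 eighth notes remaining.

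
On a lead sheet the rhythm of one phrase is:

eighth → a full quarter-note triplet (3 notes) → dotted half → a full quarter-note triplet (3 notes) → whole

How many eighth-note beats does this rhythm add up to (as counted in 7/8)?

One eighth-note beat = 2 sixteenth notes.
In sixteenth notes: eighth = 2; a full quarter-note triplet (3 notes) (three triplet quarters span one half) = 8; dotted half = 12; a full quarter-note triplet (3 notes) (three triplet quarters span one half) = 8; whole = 16.
Adding: 2 + 8 + 12 + 8 + 16 = 46.
46 ÷ 2 = 23 beats.

23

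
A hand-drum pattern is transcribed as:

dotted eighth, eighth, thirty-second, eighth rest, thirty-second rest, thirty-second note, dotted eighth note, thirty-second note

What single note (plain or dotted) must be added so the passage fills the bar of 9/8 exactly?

The bar of 9/8 = 36 thirty-second notes.
Working in thirty-second notes: dotted eighth = 6; eighth = 4; thirty-second = 1; eighth rest = 4; thirty-second rest = 1; thirty-second note = 1; dotted eighth note = 6; thirty-second note = 1.
Sum: 6 + 4 + 1 + 4 + 1 + 1 + 6 + 1 = 24.
Remaining: 36 − 24 = 12 thirty-second notes, which is a dotted quarter note.

dotted quarter note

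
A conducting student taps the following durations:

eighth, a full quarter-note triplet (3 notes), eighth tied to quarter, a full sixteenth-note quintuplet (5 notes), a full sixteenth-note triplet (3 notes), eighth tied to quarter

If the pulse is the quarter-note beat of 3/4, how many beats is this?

One quarter-note beat = 2 eighth notes.
In eighth notes: eighth = 1; a full quarter-note triplet (3 notes) (three triplet quarters span one half) = 4; eighth tied to quarter (eighth + quarter) = 3; a full sixteenth-note quintuplet (5 notes) (five quintuplet sixteenths span one quarter) = 2; a full sixteenth-note triplet (3 notes) (three triplet sixteenths span one eighth) = 1; eighth tied to quarter (eighth + quarter) = 3.
Sum: 1 + 4 + 3 + 2 + 1 + 3 = 14.
14 ÷ 2 = 7 beats.

7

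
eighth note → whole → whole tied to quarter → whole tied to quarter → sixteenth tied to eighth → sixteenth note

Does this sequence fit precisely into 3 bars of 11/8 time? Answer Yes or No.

No

One bar of 11/8 = 22 sixteenth notes, so 3 bars = 66.
In sixteenth notes: eighth note = 2; whole = 16; whole tied to quarter (whole + quarter) = 20; whole tied to quarter (whole + quarter) = 20; sixteenth tied to eighth (sixteenth + eighth) = 3; sixteenth note = 1.
Altogether 2 + 16 + 20 + 20 + 3 + 1 = 62.
62 falls short of 66, so the answer is No.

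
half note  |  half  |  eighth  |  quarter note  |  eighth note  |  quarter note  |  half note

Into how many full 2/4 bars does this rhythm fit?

4

One bar of 2/4 = 4 eighth notes.
In eighth notes: half note = 4; half = 4; eighth = 1; quarter note = 2; eighth note = 1; quarter note = 2; half note = 4.
Adding: 4 + 4 + 1 + 2 + 1 + 2 + 4 = 18.
18 ÷ 4 = 4 complete bars with 2 left over.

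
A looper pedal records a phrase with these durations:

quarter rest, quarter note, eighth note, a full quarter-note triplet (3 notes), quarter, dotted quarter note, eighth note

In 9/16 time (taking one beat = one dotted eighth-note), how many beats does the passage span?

10

One dotted eighth-note beat = 3 sixteenth notes.
In sixteenth notes: quarter rest = 4; quarter note = 4; eighth note = 2; a full quarter-note triplet (3 notes) (three triplet quarters span one half) = 8; quarter = 4; dotted quarter note = 6; eighth note = 2.
Sum: 4 + 4 + 2 + 8 + 4 + 6 + 2 = 30.
30 ÷ 3 = 10 beats.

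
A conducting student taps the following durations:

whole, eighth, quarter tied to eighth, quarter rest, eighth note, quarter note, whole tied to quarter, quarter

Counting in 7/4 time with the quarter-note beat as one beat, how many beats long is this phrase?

14.5

One quarter-note beat = 2 eighth notes.
Working in eighth notes: whole = 8; eighth = 1; quarter tied to eighth (quarter + eighth) = 3; quarter rest = 2; eighth note = 1; quarter note = 2; whole tied to quarter (whole + quarter) = 10; quarter = 2.
Adding: 8 + 1 + 3 + 2 + 1 + 2 + 10 + 2 = 29.
29 ÷ 2 = 14.5 beats.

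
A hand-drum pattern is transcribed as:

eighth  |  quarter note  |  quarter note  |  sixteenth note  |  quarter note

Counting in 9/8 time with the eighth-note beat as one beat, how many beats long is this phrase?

One eighth-note beat = 2 sixteenth notes.
Convert each value to sixteenth notes: eighth = 2; quarter note = 4; quarter note = 4; sixteenth note = 1; quarter note = 4.
Sum: 2 + 4 + 4 + 1 + 4 = 15.
15 ÷ 2 = 7.5 beats.

7.5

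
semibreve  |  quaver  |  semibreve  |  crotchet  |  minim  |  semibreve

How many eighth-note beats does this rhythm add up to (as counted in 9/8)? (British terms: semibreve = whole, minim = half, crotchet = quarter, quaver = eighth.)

One eighth-note beat = 2 sixteenth notes.
In sixteenth notes: semibreve = 16; quaver = 2; semibreve = 16; crotchet = 4; minim = 8; semibreve = 16.
Altogether 16 + 2 + 16 + 4 + 8 + 16 = 62.
62 ÷ 2 = 31 beats.

31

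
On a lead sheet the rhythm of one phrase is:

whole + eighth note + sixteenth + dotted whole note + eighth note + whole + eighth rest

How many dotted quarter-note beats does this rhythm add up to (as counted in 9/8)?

One dotted quarter-note beat = 6 sixteenth notes.
Each duration in sixteenth notes: whole = 16; eighth note = 2; sixteenth = 1; dotted whole note = 24; eighth note = 2; whole = 16; eighth rest = 2.
Sum: 16 + 2 + 1 + 24 + 2 + 16 + 2 = 63.
63 ÷ 6 = 10.5 beats.

10.5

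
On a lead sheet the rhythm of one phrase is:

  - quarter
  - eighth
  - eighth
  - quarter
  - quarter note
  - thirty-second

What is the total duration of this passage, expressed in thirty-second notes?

In thirty-second notes: quarter = 8; eighth = 4; eighth = 4; quarter = 8; quarter note = 8; thirty-second = 1.
Sum: 8 + 4 + 4 + 8 + 8 + 1 = 33 thirty-second notes.

33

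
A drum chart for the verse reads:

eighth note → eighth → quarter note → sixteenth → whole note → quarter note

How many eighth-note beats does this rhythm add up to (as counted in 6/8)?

14.5

One eighth-note beat = 2 sixteenth notes.
Convert each value to sixteenth notes: eighth note = 2; eighth = 2; quarter note = 4; sixteenth = 1; whole note = 16; quarter note = 4.
Adding: 2 + 2 + 4 + 1 + 16 + 4 = 29.
29 ÷ 2 = 14.5 beats.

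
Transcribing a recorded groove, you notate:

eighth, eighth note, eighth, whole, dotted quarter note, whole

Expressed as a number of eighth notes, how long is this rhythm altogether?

Working in eighth notes: eighth = 1; eighth note = 1; eighth = 1; whole = 8; dotted quarter note = 3; whole = 8.
Adding: 1 + 1 + 1 + 8 + 3 + 8 = 22 eighth notes.

22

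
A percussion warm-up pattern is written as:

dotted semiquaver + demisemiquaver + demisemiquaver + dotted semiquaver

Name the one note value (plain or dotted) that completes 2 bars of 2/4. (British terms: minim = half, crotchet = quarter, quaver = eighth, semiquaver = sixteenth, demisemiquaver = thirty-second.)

2 bars of 2/4 = 32 thirty-second notes.
Working in thirty-second notes: dotted semiquaver = 3; demisemiquaver = 1; demisemiquaver = 1; dotted semiquaver = 3.
Adding: 3 + 1 + 1 + 3 = 8.
Remaining: 32 − 8 = 24 thirty-second notes, which is a dotted half note.

dotted half note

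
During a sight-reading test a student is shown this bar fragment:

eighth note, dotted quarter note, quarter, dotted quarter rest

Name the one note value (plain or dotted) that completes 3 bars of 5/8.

3 bars of 5/8 = 15 eighth notes.
In eighth notes: eighth note = 1; dotted quarter note = 3; quarter = 2; dotted quarter rest = 3.
Altogether 1 + 3 + 2 + 3 = 9.
Remaining: 15 − 9 = 6 eighth notes, which is a dotted half note.

dotted half note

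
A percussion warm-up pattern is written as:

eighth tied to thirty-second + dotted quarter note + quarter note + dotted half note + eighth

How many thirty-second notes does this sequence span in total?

53

In thirty-second notes: eighth tied to thirty-second (eighth + thirty-second) = 5; dotted quarter note = 12; quarter note = 8; dotted half note = 24; eighth = 4.
Sum: 5 + 12 + 8 + 24 + 4 = 53 thirty-second notes.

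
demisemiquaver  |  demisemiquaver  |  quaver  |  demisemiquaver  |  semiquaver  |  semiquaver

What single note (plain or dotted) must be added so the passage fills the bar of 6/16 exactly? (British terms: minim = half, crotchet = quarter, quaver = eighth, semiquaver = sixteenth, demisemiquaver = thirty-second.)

The bar of 6/16 = 12 thirty-second notes.
Convert each value to thirty-second notes: demisemiquaver = 1; demisemiquaver = 1; quaver = 4; demisemiquaver = 1; semiquaver = 2; semiquaver = 2.
Total: 1 + 1 + 4 + 1 + 2 + 2 = 11.
Remaining: 12 − 11 = 1 thirty-second note, which is a thirty-second note.

thirty-second note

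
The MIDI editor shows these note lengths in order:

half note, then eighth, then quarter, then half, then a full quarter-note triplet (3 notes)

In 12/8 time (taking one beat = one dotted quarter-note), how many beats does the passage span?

5

One dotted quarter-note beat = 3 eighth notes.
Each duration in eighth notes: half note = 4; eighth = 1; quarter = 2; half = 4; a full quarter-note triplet (3 notes) (three triplet quarters span one half) = 4.
Sum: 4 + 1 + 2 + 4 + 4 = 15.
15 ÷ 3 = 5 beats.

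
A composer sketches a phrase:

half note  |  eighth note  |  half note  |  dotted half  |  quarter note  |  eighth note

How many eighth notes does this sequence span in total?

18

Express everything in eighth notes: half note = 4; eighth note = 1; half note = 4; dotted half = 6; quarter note = 2; eighth note = 1.
Total: 4 + 1 + 4 + 6 + 2 + 1 = 18 eighth notes.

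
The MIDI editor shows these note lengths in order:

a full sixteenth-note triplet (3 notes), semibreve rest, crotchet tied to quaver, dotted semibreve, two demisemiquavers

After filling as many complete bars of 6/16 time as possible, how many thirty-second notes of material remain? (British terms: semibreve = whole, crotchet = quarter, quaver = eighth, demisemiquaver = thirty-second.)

One bar of 6/16 = 12 thirty-second notes.
Each duration in thirty-second notes: a full sixteenth-note triplet (3 notes) (three triplet sixteenths span one eighth) = 4; semibreve rest = 32; crotchet tied to quaver (crotchet + quaver) = 12; dotted semibreve = 48; demisemiquaver = 1; demisemiquaver = 1.
Adding: 4 + 32 + 12 + 48 + 1 + 1 = 98.
98 ÷ 12 = 8 complete bars with 2 thirty-second notes remaining.

2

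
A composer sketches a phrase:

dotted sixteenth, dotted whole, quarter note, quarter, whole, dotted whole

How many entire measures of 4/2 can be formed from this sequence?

2

One bar of 4/2 = 64 thirty-second notes.
In thirty-second notes: dotted sixteenth = 3; dotted whole = 48; quarter note = 8; quarter = 8; whole = 32; dotted whole = 48.
Altogether 3 + 48 + 8 + 8 + 32 + 48 = 147.
147 ÷ 64 = 2 complete bars with 19 left over.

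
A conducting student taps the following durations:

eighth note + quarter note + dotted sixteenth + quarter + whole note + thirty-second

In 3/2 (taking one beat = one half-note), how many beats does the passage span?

One half-note beat = 16 thirty-second notes.
In thirty-second notes: eighth note = 4; quarter note = 8; dotted sixteenth = 3; quarter = 8; whole note = 32; thirty-second = 1.
Altogether 4 + 8 + 3 + 8 + 32 + 1 = 56.
56 ÷ 16 = 3.5 beats.

3.5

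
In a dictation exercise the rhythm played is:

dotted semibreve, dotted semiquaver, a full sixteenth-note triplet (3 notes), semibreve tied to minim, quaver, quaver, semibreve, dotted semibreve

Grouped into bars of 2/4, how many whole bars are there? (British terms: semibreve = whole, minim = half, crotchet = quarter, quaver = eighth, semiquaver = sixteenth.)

One bar of 2/4 = 16 thirty-second notes.
In thirty-second notes: dotted semibreve = 48; dotted semiquaver = 3; a full sixteenth-note triplet (3 notes) (three triplet sixteenths span one eighth) = 4; semibreve tied to minim (semibreve + minim) = 48; quaver = 4; quaver = 4; semibreve = 32; dotted semibreve = 48.
Adding: 48 + 3 + 4 + 48 + 4 + 4 + 32 + 48 = 191.
191 ÷ 16 = 11 complete bars with 15 left over.

11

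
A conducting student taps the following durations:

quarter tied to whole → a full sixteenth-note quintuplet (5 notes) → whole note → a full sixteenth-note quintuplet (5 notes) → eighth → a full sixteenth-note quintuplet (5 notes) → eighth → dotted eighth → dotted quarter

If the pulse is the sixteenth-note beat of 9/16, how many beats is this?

61

One sixteenth-note beat = 2 thirty-second notes.
Express everything in thirty-second notes: quarter tied to whole (quarter + whole) = 40; a full sixteenth-note quintuplet (5 notes) (five quintuplet sixteenths span one quarter) = 8; whole note = 32; a full sixteenth-note quintuplet (5 notes) (five quintuplet sixteenths span one quarter) = 8; eighth = 4; a full sixteenth-note quintuplet (5 notes) (five quintuplet sixteenths span one quarter) = 8; eighth = 4; dotted eighth = 6; dotted quarter = 12.
Total: 40 + 8 + 32 + 8 + 4 + 8 + 4 + 6 + 12 = 122.
122 ÷ 2 = 61 beats.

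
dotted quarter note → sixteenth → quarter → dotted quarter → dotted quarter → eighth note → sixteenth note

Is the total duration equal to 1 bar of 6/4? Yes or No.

One bar of 6/4 = 24 sixteenth notes.
Each duration in sixteenth notes: dotted quarter note = 6; sixteenth = 1; quarter = 4; dotted quarter = 6; dotted quarter = 6; eighth note = 2; sixteenth note = 1.
Altogether 6 + 1 + 4 + 6 + 6 + 2 + 1 = 26.
26 exceeds 24, so the answer is No.

No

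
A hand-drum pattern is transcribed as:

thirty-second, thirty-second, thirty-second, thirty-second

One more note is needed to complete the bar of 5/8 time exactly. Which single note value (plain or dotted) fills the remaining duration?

The bar of 5/8 = 20 thirty-second notes.
Convert each value to thirty-second notes: thirty-second = 1; thirty-second = 1; thirty-second = 1; thirty-second = 1.
Altogether 1 + 1 + 1 + 1 = 4.
Remaining: 20 − 4 = 16 thirty-second notes, which is a half note.

half note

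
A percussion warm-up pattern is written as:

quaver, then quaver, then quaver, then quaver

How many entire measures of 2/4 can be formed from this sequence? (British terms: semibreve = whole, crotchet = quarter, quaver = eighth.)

One bar of 2/4 = 4 eighth notes.
In eighth notes: quaver = 1; quaver = 1; quaver = 1; quaver = 1.
Sum: 1 + 1 + 1 + 1 = 4.
4 ÷ 4 = 1 complete bar with 0 left over.

1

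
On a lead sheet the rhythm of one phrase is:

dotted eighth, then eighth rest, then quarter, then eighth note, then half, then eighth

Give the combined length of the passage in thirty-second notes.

Working in thirty-second notes: dotted eighth = 6; eighth rest = 4; quarter = 8; eighth note = 4; half = 16; eighth = 4.
Total: 6 + 4 + 8 + 4 + 16 + 4 = 42 thirty-second notes.

42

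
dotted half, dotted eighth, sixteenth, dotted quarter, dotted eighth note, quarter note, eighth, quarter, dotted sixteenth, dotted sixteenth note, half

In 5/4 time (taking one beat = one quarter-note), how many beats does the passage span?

One quarter-note beat = 8 thirty-second notes.
Express everything in thirty-second notes: dotted half = 24; dotted eighth = 6; sixteenth = 2; dotted quarter = 12; dotted eighth note = 6; quarter note = 8; eighth = 4; quarter = 8; dotted sixteenth = 3; dotted sixteenth note = 3; half = 16.
Altogether 24 + 6 + 2 + 12 + 6 + 8 + 4 + 8 + 3 + 3 + 16 = 92.
92 ÷ 8 = 11.5 beats.

11.5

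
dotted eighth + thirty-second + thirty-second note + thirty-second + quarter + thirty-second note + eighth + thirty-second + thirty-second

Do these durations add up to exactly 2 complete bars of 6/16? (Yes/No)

Yes

One bar of 6/16 = 12 thirty-second notes, so 2 bars = 24.
Each duration in thirty-second notes: dotted eighth = 6; thirty-second = 1; thirty-second note = 1; thirty-second = 1; quarter = 8; thirty-second note = 1; eighth = 4; thirty-second = 1; thirty-second = 1.
Sum: 6 + 1 + 1 + 1 + 8 + 1 + 4 + 1 + 1 = 24.
24 equals 24, so the answer is Yes.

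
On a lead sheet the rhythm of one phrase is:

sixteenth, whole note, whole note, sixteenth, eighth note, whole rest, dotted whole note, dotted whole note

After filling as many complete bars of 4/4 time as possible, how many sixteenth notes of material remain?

One bar of 4/4 = 16 sixteenth notes.
In sixteenth notes: sixteenth = 1; whole note = 16; whole note = 16; sixteenth = 1; eighth note = 2; whole rest = 16; dotted whole note = 24; dotted whole note = 24.
Altogether 1 + 16 + 16 + 1 + 2 + 16 + 24 + 24 = 100.
100 ÷ 16 = 6 complete bars with 4 sixteenth notes remaining.

4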